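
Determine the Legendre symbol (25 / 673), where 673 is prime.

1

Reciprocity: 25 ≡ 1 and 673 ≡ 1 (mod 4), so (25/673) = +(673/25).
Reduce top mod 25: now compute (23/25).
Reciprocity: 23 ≡ 3 and 25 ≡ 1 (mod 4), so (23/25) = +(25/23).
Reduce top mod 23: now compute (2/23).
Pull out 2: since 23 ≡ 7 (mod 8), (2/23) = +1.
Reached (1/23) = 1. Collecting the sign flips along the way, the symbol is +1.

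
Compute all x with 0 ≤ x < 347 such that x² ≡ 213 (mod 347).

108, 239

Since 347 ≡ 3 (mod 4), a square root of 213 is 213^((347+1)/4) = 213^87 mod 347.
Repeated squaring: 213^2≡259, 213^4≡110, 213^8≡302, 213^16≡290, 213^32≡126, 213^64≡261 (mod 347).
213^87 = 213^(64+16+4+2+1) ≡ 108 (mod 347).
Check: 108² = 11664 ≡ 213 (mod 347). The two roots are 108 and 239.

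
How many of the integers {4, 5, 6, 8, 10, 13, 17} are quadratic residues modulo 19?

4

(4/19) = +1 → QR.
(5/19) = +1 → QR.
(6/19) = +1 → QR.
(8/19) = -1 → non-residue.
(10/19) = -1 → non-residue.
(13/19) = -1 → non-residue.
(17/19) = +1 → QR.
Total quadratic residues among the 7: 4.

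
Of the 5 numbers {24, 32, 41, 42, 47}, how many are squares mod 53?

3

(24/53) = +1 → QR.
(32/53) = -1 → non-residue.
(41/53) = -1 → non-residue.
(42/53) = +1 → QR.
(47/53) = +1 → QR.
Total quadratic residues among the 5: 3.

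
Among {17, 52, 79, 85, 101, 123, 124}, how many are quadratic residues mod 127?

4

(17/127) = +1 → QR.
(52/127) = +1 → QR.
(79/127) = +1 → QR.
(85/127) = -1 → non-residue.
(101/127) = -1 → non-residue.
(123/127) = -1 → non-residue.
(124/127) = +1 → QR.
Total quadratic residues among the 7: 4.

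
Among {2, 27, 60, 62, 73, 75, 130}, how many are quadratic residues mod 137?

(2/137) = +1 → QR.
(27/137) = -1 → non-residue.
(60/137) = +1 → QR.
(62/137) = -1 → non-residue.
(73/137) = +1 → QR.
(75/137) = -1 → non-residue.
(130/137) = +1 → QR.
Total quadratic residues among the 7: 4.

4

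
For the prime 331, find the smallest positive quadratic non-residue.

2

(2/331) = −1, so 2 is the smallest positive non-residue mod 331.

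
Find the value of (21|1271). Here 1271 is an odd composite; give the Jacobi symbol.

-1

Reciprocity: 21 ≡ 1 and 1271 ≡ 3 (mod 4), so (21/1271) = +(1271/21).
Reduce top mod 21: now compute (11/21).
Reciprocity: 11 ≡ 3 and 21 ≡ 1 (mod 4), so (11/21) = +(21/11).
Reduce top mod 11: now compute (10/11).
Pull out 2: since 11 ≡ 3 (mod 8), (2/11) = -1.
Reciprocity: 5 ≡ 1 and 11 ≡ 3 (mod 4), so (5/11) = +(11/5).
Reduce top mod 5: now compute (1/5).
Reached (1/5) = 1. Collecting the sign flips along the way, the symbol is -1.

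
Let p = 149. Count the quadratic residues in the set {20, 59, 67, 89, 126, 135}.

2

(20/149) = +1 → QR.
(59/149) = -1 → non-residue.
(67/149) = +1 → QR.
(89/149) = -1 → non-residue.
(126/149) = -1 → non-residue.
(135/149) = -1 → non-residue.
Total quadratic residues among the 6: 2.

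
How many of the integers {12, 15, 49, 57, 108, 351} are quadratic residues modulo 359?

4

(12/359) = +1 → QR.
(15/359) = +1 → QR.
(49/359) = +1 → QR.
(57/359) = -1 → non-residue.
(108/359) = +1 → QR.
(351/359) = -1 → non-residue.
Total quadratic residues among the 6: 4.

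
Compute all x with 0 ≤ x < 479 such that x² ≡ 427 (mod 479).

Since 479 ≡ 3 (mod 4), a square root of 427 is 427^((479+1)/4) = 427^120 mod 479.
Repeated squaring: 427^2≡309, 427^4≡160, 427^8≡213, 427^16≡343, 427^32≡294, 427^64≡216 (mod 479).
427^120 = 427^(64+32+16+8) ≡ 300 (mod 479).
Check: 300² = 90000 ≡ 427 (mod 479). The two roots are 179 and 300.

179, 300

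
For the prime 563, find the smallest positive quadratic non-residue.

2

(2/563) = −1, so 2 is the smallest positive non-residue mod 563.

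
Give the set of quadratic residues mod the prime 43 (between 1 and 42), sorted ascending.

Square k = 1,…,21 (k and 43−k give the same square):
1²=1, 2²=4, 3²=9, 4²=16, 5²=25, 6²=36, 7²≡6, 8²≡21, 9²≡38, 10²≡14, 11²≡35, 12²≡15, 13²≡40, 14²≡24, 15²≡10, 16²≡41, 17²≡31, 18²≡23, 19²≡17, 20²≡13, 21²≡11 (mod 43).
So the quadratic residues mod 43 are {1, 4, 6, 9, 10, 11, 13, 14, 15, 16, 17, 21, 23, 24, 25, 31, 35, 36, 38, 40, 41}.

1, 4, 6, 9, 10, 11, 13, 14, 15, 16, 17, 21, 23, 24, 25, 31, 35, 36, 38, 40, 41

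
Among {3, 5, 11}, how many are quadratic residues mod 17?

(3/17) = -1 → non-residue.
(5/17) = -1 → non-residue.
(11/17) = -1 → non-residue.
Total quadratic residues among the 3: 0.

0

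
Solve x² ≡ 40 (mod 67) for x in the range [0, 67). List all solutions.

24, 43

Since 67 ≡ 3 (mod 4), a square root of 40 is 40^((67+1)/4) = 40^17 mod 67.
Repeated squaring: 40^2≡59, 40^4≡64, 40^8≡9, 40^16≡14 (mod 67).
40^17 = 40^(16+1) ≡ 24 (mod 67).
Check: 24² = 576 ≡ 40 (mod 67). The two roots are 24 and 43.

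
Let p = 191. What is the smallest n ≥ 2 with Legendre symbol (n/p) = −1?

(2/191) = +1, so 2 is a residue.
(3/191) = +1, so 3 is a residue.
(4/191) = +1, so 4 is a residue.
(5/191) = +1, so 5 is a residue.
(6/191) = +1, so 6 is a residue.
(7/191) = −1, so 7 is the smallest positive non-residue mod 191.

7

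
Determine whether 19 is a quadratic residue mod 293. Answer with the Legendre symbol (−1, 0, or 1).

-1

Reciprocity: 19 ≡ 3 and 293 ≡ 1 (mod 4), so (19/293) = +(293/19).
Reduce top mod 19: now compute (8/19).
Pull out 2^3: since 19 ≡ 3 (mod 8), (2/19) = -1, so (2/19)^3 = -1.
Reached (1/19) = 1. Collecting the sign flips along the way, the symbol is -1.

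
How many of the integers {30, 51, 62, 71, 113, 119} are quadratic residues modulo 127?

4

(30/127) = +1 → QR.
(51/127) = -1 → non-residue.
(62/127) = +1 → QR.
(71/127) = +1 → QR.
(113/127) = +1 → QR.
(119/127) = -1 → non-residue.
Total quadratic residues among the 6: 4.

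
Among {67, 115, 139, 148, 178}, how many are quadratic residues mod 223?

(67/223) = -1 → non-residue.
(115/223) = +1 → QR.
(139/223) = +1 → QR.
(148/223) = +1 → QR.
(178/223) = +1 → QR.
Total quadratic residues among the 5: 4.

4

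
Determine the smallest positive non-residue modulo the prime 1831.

3

(2/1831) = +1, so 2 is a residue.
(3/1831) = −1, so 3 is the smallest positive non-residue mod 1831.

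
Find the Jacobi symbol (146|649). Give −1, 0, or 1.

1

Pull out 2: since 649 ≡ 1 (mod 8), (2/649) = +1.
Reciprocity: 73 ≡ 1 and 649 ≡ 1 (mod 4), so (73/649) = +(649/73).
Reduce top mod 73: now compute (65/73).
Reciprocity: 65 ≡ 1 and 73 ≡ 1 (mod 4), so (65/73) = +(73/65).
Reduce top mod 65: now compute (8/65).
Pull out 2^3: since 65 ≡ 1 (mod 8), (2/65) = +1, so (2/65)^3 = +1.
Reached (1/65) = 1. Collecting the sign flips along the way, the symbol is +1.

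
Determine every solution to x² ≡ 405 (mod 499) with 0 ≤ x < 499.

Since 499 ≡ 3 (mod 4), a square root of 405 is 405^((499+1)/4) = 405^125 mod 499.
Repeated squaring: 405^2≡353, 405^4≡358, 405^8≡420, 405^16≡253, 405^32≡137, 405^64≡306 (mod 499).
405^125 = 405^(64+32+16+8+4+1) ≡ 49 (mod 499).
Check: 49² = 2401 ≡ 405 (mod 499). The two roots are 49 and 450.

49, 450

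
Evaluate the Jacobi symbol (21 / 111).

Reciprocity: 21 ≡ 1 and 111 ≡ 3 (mod 4), so (21/111) = +(111/21).
Reduce top mod 21: now compute (6/21).
Pull out 2: since 21 ≡ 5 (mod 8), (2/21) = -1.
Reciprocity: 3 ≡ 3 and 21 ≡ 1 (mod 4), so (3/21) = +(21/3).
Reduce top mod 3: now compute (0/3).
Top reduces to 0: gcd > 1, so the symbol is 0.

0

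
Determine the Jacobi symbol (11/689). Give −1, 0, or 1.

Reciprocity: 11 ≡ 3 and 689 ≡ 1 (mod 4), so (11/689) = +(689/11).
Reduce top mod 11: now compute (7/11).
Reciprocity: 7 ≡ 3 and 11 ≡ 3 (mod 4), so (7/11) = −(11/7).
Reduce top mod 7: now compute (4/7).
Pull out 2^2: since 7 ≡ 7 (mod 8), (2/7) = +1, so (2/7)^2 = +1.
Reached (1/7) = 1. Collecting the sign flips along the way, the symbol is -1.

-1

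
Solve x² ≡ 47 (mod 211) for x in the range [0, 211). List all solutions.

Since 211 ≡ 3 (mod 4), a square root of 47 is 47^((211+1)/4) = 47^53 mod 211.
Repeated squaring: 47^2≡99, 47^4≡95, 47^8≡163, 47^16≡194, 47^32≡78 (mod 211).
47^53 = 47^(32+16+4+1) ≡ 70 (mod 211).
Check: 70² = 4900 ≡ 47 (mod 211). The two roots are 70 and 141.

70, 141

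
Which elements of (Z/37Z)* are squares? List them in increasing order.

1,3,4,7,9,10,11,12,16,21,25,26,27,28,30,33,34,36

Square k = 1,…,18 (k and 37−k give the same square):
1²=1, 2²=4, 3²=9, 4²=16, 5²=25, 6²=36, 7²≡12, 8²≡27, 9²≡7, 10²≡26, 11²≡10, 12²≡33, 13²≡21, 14²≡11, 15²≡3, 16²≡34, 17²≡30, 18²≡28 (mod 37).
So the quadratic residues mod 37 are {1, 3, 4, 7, 9, 10, 11, 12, 16, 21, 25, 26, 27, 28, 30, 33, 34, 36}.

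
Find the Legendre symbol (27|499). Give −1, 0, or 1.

Euler's criterion: (27/499) ≡ 27^249 (mod 499).
27^2 ≡ 230 (mod 499)
27^4 ≡ 6 (mod 499)
27^8 ≡ 36 (mod 499)
27^16 ≡ 298 (mod 499)
27^32 ≡ 481 (mod 499)
27^64 ≡ 324 (mod 499)
27^128 ≡ 186 (mod 499)
27^249 = 27^(128+64+32+16+8+1) ≡ 498 (mod 499).
Result is 498 ≡ −1, so (27/499) = −1.

-1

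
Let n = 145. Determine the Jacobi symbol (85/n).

Reciprocity: 85 ≡ 1 and 145 ≡ 1 (mod 4), so (85/145) = +(145/85).
Reduce top mod 85: now compute (60/85).
Pull out 2^2: since 85 ≡ 5 (mod 8), (2/85) = -1, so (2/85)^2 = +1.
Reciprocity: 15 ≡ 3 and 85 ≡ 1 (mod 4), so (15/85) = +(85/15).
Reduce top mod 15: now compute (10/15).
Pull out 2: since 15 ≡ 7 (mod 8), (2/15) = +1.
Reciprocity: 5 ≡ 1 and 15 ≡ 3 (mod 4), so (5/15) = +(15/5).
Reduce top mod 5: now compute (0/5).
Top reduces to 0: gcd > 1, so the symbol is 0.

0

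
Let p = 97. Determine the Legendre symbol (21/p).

-1

Reciprocity: 21 ≡ 1 and 97 ≡ 1 (mod 4), so (21/97) = +(97/21).
Reduce top mod 21: now compute (13/21).
Reciprocity: 13 ≡ 1 and 21 ≡ 1 (mod 4), so (13/21) = +(21/13).
Reduce top mod 13: now compute (8/13).
Pull out 2^3: since 13 ≡ 5 (mod 8), (2/13) = -1, so (2/13)^3 = -1.
Reached (1/13) = 1. Collecting the sign flips along the way, the symbol is -1.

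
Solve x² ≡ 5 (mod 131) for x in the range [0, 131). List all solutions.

23, 108

Since 131 ≡ 3 (mod 4), a square root of 5 is 5^((131+1)/4) = 5^33 mod 131.
Repeated squaring: 5^2≡25, 5^4≡101, 5^8≡114, 5^16≡27, 5^32≡74 (mod 131).
5^33 = 5^(32+1) ≡ 108 (mod 131).
Check: 108² = 11664 ≡ 5 (mod 131). The two roots are 23 and 108.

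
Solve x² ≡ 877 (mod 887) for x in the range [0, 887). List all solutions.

Since 887 ≡ 3 (mod 4), a square root of 877 is 877^((887+1)/4) = 877^222 mod 887.
Repeated squaring: 877^2≡100, 877^4≡243, 877^8≡507, 877^16≡706, 877^32≡829, 877^64≡703, 877^128≡150 (mod 887).
877^222 = 877^(128+64+16+8+4+2) ≡ 42 (mod 887).
Check: 42² = 1764 ≡ 877 (mod 887). The two roots are 42 and 845.

42, 845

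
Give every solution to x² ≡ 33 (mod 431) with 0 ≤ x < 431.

Since 431 ≡ 3 (mod 4), a square root of 33 is 33^((431+1)/4) = 33^108 mod 431.
Repeated squaring: 33^2≡227, 33^4≡240, 33^8≡277, 33^16≡11, 33^32≡121, 33^64≡418 (mod 431).
33^108 = 33^(64+32+8+4) ≡ 59 (mod 431).
Check: 59² = 3481 ≡ 33 (mod 431). The two roots are 59 and 372.

59, 372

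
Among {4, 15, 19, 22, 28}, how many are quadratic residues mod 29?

3

(4/29) = +1 → QR.
(15/29) = -1 → non-residue.
(19/29) = -1 → non-residue.
(22/29) = +1 → QR.
(28/29) = +1 → QR.
Total quadratic residues among the 5: 3.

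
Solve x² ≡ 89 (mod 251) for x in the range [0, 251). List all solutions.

66, 185

Since 251 ≡ 3 (mod 4), a square root of 89 is 89^((251+1)/4) = 89^63 mod 251.
Repeated squaring: 89^2≡140, 89^4≡22, 89^8≡233, 89^16≡73, 89^32≡58 (mod 251).
89^63 = 89^(32+16+8+4+2+1) ≡ 66 (mod 251).
Check: 66² = 4356 ≡ 89 (mod 251). The two roots are 66 and 185.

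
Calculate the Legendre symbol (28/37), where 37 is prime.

1

Euler's criterion: (28/37) ≡ 28^18 (mod 37).
28^2 ≡ 7 (mod 37)
28^4 ≡ 12 (mod 37)
28^8 ≡ 33 (mod 37)
28^16 ≡ 16 (mod 37)
28^18 = 28^(16+2) ≡ 1 (mod 37).
Result is 1, so (28/37) = 1.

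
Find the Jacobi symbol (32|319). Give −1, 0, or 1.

1

Pull out 2^5: since 319 ≡ 7 (mod 8), (2/319) = +1, so (2/319)^5 = +1.
Reached (1/319) = 1. Collecting the sign flips along the way, the symbol is +1.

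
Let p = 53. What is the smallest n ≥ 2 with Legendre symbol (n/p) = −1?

2

(2/53) = −1, so 2 is the smallest positive non-residue mod 53.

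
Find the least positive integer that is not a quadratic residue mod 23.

(2/23) = +1, so 2 is a residue.
(3/23) = +1, so 3 is a residue.
(4/23) = +1, so 4 is a residue.
(5/23) = −1, so 5 is the smallest positive non-residue mod 23.

5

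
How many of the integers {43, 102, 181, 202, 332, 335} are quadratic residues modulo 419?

(43/419) = +1 → QR.
(102/419) = +1 → QR.
(181/419) = -1 → non-residue.
(202/419) = +1 → QR.
(332/419) = -1 → non-residue.
(335/419) = -1 → non-residue.
Total quadratic residues among the 6: 3.

3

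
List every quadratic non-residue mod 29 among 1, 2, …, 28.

Square k = 1,…,14 (k and 29−k give the same square):
1²=1, 2²=4, 3²=9, 4²=16, 5²=25, 6²≡7, 7²≡20, 8²≡6, 9²≡23, 10²≡13, 11²≡5, 12²≡28, 13²≡24, 14²≡22 (mod 29).
The residues are {1, 4, 5, 6, 7, 9, 13, 16, 20, 22, 23, 24, 25, 28}; the non-residues are the remaining 14 nonzero classes.

2 3 8 10 11 12 14 15 17 18 19 21 26 27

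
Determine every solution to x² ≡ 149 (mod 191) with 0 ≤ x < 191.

63, 128

Since 191 ≡ 3 (mod 4), a square root of 149 is 149^((191+1)/4) = 149^48 mod 191.
Repeated squaring: 149^2≡45, 149^4≡115, 149^8≡46, 149^16≡15, 149^32≡34 (mod 191).
149^48 = 149^(32+16) ≡ 128 (mod 191).
Check: 128² = 16384 ≡ 149 (mod 191). The two roots are 63 and 128.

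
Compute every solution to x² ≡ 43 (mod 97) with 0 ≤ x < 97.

25, 72

97 ≡ 1 (mod 4), so we find a root by search.
Trying successive values, 25² = 625 ≡ 43 (mod 97). The other root is 97 − 25 = 72.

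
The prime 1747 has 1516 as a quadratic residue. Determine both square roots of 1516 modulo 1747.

Since 1747 ≡ 3 (mod 4), a square root of 1516 is 1516^((1747+1)/4) = 1516^437 mod 1747.
Repeated squaring: 1516^2≡951, 1516^4≡1202, 1516^8≡35, 1516^16≡1225, 1516^32≡1699, 1516^64≡557, 1516^128≡1030, 1516^256≡471 (mod 1747).
1516^437 = 1516^(256+128+32+16+4+1) ≡ 794 (mod 1747).
Check: 794² = 630436 ≡ 1516 (mod 1747). The two roots are 794 and 953.

794, 953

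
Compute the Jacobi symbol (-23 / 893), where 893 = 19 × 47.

First reduce: -23 ≡ 870 (mod 893).
Pull out 2: since 893 ≡ 5 (mod 8), (2/893) = -1.
Reciprocity: 435 ≡ 3 and 893 ≡ 1 (mod 4), so (435/893) = +(893/435).
Reduce top mod 435: now compute (23/435).
Reciprocity: 23 ≡ 3 and 435 ≡ 3 (mod 4), so (23/435) = −(435/23).
Reduce top mod 23: now compute (21/23).
Reciprocity: 21 ≡ 1 and 23 ≡ 3 (mod 4), so (21/23) = +(23/21).
Reduce top mod 21: now compute (2/21).
Pull out 2: since 21 ≡ 5 (mod 8), (2/21) = -1.
Reached (1/21) = 1. Collecting the sign flips along the way, the symbol is -1.

-1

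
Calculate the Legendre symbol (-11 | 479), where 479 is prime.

First reduce: -11 ≡ 468 (mod 479).
Pull out 2^2: since 479 ≡ 7 (mod 8), (2/479) = +1, so (2/479)^2 = +1.
Reciprocity: 117 ≡ 1 and 479 ≡ 3 (mod 4), so (117/479) = +(479/117).
Reduce top mod 117: now compute (11/117).
Reciprocity: 11 ≡ 3 and 117 ≡ 1 (mod 4), so (11/117) = +(117/11).
Reduce top mod 11: now compute (7/11).
Reciprocity: 7 ≡ 3 and 11 ≡ 3 (mod 4), so (7/11) = −(11/7).
Reduce top mod 7: now compute (4/7).
Pull out 2^2: since 7 ≡ 7 (mod 8), (2/7) = +1, so (2/7)^2 = +1.
Reached (1/7) = 1. Collecting the sign flips along the way, the symbol is -1.

-1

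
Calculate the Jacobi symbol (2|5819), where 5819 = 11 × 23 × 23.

-1

Pull out 2: since 5819 ≡ 3 (mod 8), (2/5819) = -1.
Reached (1/5819) = 1. Collecting the sign flips along the way, the symbol is -1.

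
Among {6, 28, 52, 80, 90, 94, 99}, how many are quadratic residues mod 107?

(6/107) = -1 → non-residue.
(28/107) = -1 → non-residue.
(52/107) = +1 → QR.
(80/107) = -1 → non-residue.
(90/107) = +1 → QR.
(94/107) = -1 → non-residue.
(99/107) = +1 → QR.
Total quadratic residues among the 7: 3.

3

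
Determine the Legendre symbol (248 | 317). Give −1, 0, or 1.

-1

Pull out 2^3: since 317 ≡ 5 (mod 8), (2/317) = -1, so (2/317)^3 = -1.
Reciprocity: 31 ≡ 3 and 317 ≡ 1 (mod 4), so (31/317) = +(317/31).
Reduce top mod 31: now compute (7/31).
Reciprocity: 7 ≡ 3 and 31 ≡ 3 (mod 4), so (7/31) = −(31/7).
Reduce top mod 7: now compute (3/7).
Reciprocity: 3 ≡ 3 and 7 ≡ 3 (mod 4), so (3/7) = −(7/3).
Reduce top mod 3: now compute (1/3).
Reached (1/3) = 1. Collecting the sign flips along the way, the symbol is -1.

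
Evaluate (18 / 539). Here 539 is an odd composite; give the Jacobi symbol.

Pull out 2: since 539 ≡ 3 (mod 8), (2/539) = -1.
Reciprocity: 9 ≡ 1 and 539 ≡ 3 (mod 4), so (9/539) = +(539/9).
Reduce top mod 9: now compute (8/9).
Pull out 2^3: since 9 ≡ 1 (mod 8), (2/9) = +1, so (2/9)^3 = +1.
Reached (1/9) = 1. Collecting the sign flips along the way, the symbol is -1.

-1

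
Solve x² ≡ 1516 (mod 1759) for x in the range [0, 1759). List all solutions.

358, 1401

Since 1759 ≡ 3 (mod 4), a square root of 1516 is 1516^((1759+1)/4) = 1516^440 mod 1759.
Repeated squaring: 1516^2≡1002, 1516^4≡1374, 1516^8≡469, 1516^16≡86, 1516^32≡360, 1516^64≡1193, 1516^128≡218, 1516^256≡31 (mod 1759).
1516^440 = 1516^(256+128+32+16+8) ≡ 358 (mod 1759).
Check: 358² = 128164 ≡ 1516 (mod 1759). The two roots are 358 and 1401.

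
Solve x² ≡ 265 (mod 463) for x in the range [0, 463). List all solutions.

63, 400

Since 463 ≡ 3 (mod 4), a square root of 265 is 265^((463+1)/4) = 265^116 mod 463.
Repeated squaring: 265^2≡312, 265^4≡114, 265^8≡32, 265^16≡98, 265^32≡344, 265^64≡271 (mod 463).
265^116 = 265^(64+32+16+4) ≡ 400 (mod 463).
Check: 400² = 160000 ≡ 265 (mod 463). The two roots are 63 and 400.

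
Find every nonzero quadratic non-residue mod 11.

2, 6, 7, 8, 10

Square k = 1,…,5 (k and 11−k give the same square):
1²=1, 2²=4, 3²=9, 4²≡5, 5²≡3 (mod 11).
The residues are {1, 3, 4, 5, 9}; the non-residues are the remaining 5 nonzero classes.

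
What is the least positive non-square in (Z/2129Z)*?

3

(2/2129) = +1, so 2 is a residue.
(3/2129) = −1, so 3 is the smallest positive non-residue mod 2129.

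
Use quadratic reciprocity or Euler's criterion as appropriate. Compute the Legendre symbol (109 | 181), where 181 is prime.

-1

Reciprocity: 109 ≡ 1 and 181 ≡ 1 (mod 4), so (109/181) = +(181/109).
Reduce top mod 109: now compute (72/109).
Pull out 2^3: since 109 ≡ 5 (mod 8), (2/109) = -1, so (2/109)^3 = -1.
Reciprocity: 9 ≡ 1 and 109 ≡ 1 (mod 4), so (9/109) = +(109/9).
Reduce top mod 9: now compute (1/9).
Reached (1/9) = 1. Collecting the sign flips along the way, the symbol is -1.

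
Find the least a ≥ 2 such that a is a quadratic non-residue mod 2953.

(2/2953) = +1, so 2 is a residue.
(3/2953) = +1, so 3 is a residue.
(4/2953) = +1, so 4 is a residue.
(5/2953) = −1, so 5 is the smallest positive non-residue mod 2953.

5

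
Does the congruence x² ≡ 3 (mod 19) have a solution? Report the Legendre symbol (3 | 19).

Reciprocity: 3 ≡ 3 and 19 ≡ 3 (mod 4), so (3/19) = −(19/3).
Reduce top mod 3: now compute (1/3).
Reached (1/3) = 1. Collecting the sign flips along the way, the symbol is -1.

-1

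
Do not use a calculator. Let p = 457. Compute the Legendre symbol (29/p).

Reciprocity: 29 ≡ 1 and 457 ≡ 1 (mod 4), so (29/457) = +(457/29).
Reduce top mod 29: now compute (22/29).
Pull out 2: since 29 ≡ 5 (mod 8), (2/29) = -1.
Reciprocity: 11 ≡ 3 and 29 ≡ 1 (mod 4), so (11/29) = +(29/11).
Reduce top mod 11: now compute (7/11).
Reciprocity: 7 ≡ 3 and 11 ≡ 3 (mod 4), so (7/11) = −(11/7).
Reduce top mod 7: now compute (4/7).
Pull out 2^2: since 7 ≡ 7 (mod 8), (2/7) = +1, so (2/7)^2 = +1.
Reached (1/7) = 1. Collecting the sign flips along the way, the symbol is +1.

1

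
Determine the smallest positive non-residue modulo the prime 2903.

(2/2903) = +1, so 2 is a residue.
(3/2903) = +1, so 3 is a residue.
(4/2903) = +1, so 4 is a residue.
(5/2903) = −1, so 5 is the smallest positive non-residue mod 2903.

5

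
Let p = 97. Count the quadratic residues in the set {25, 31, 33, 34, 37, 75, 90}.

(25/97) = +1 → QR.
(31/97) = +1 → QR.
(33/97) = +1 → QR.
(34/97) = -1 → non-residue.
(37/97) = -1 → non-residue.
(75/97) = +1 → QR.
(90/97) = -1 → non-residue.
Total quadratic residues among the 7: 4.

4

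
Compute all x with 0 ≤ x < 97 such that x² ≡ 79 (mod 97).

46, 51

97 ≡ 1 (mod 4), so we find a root by search.
Trying successive values, 46² = 2116 ≡ 79 (mod 97). The other root is 97 − 46 = 51.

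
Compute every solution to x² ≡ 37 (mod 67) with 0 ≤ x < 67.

29, 38

Since 67 ≡ 3 (mod 4), a square root of 37 is 37^((67+1)/4) = 37^17 mod 67.
Repeated squaring: 37^2≡29, 37^4≡37, 37^8≡29, 37^16≡37 (mod 67).
37^17 = 37^(16+1) ≡ 29 (mod 67).
Check: 29² = 841 ≡ 37 (mod 67). The two roots are 29 and 38.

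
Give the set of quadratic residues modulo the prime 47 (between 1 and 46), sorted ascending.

Square k = 1,…,23 (k and 47−k give the same square):
1²=1, 2²=4, 3²=9, 4²=16, 5²=25, 6²=36, 7²≡2, 8²≡17, 9²≡34, 10²≡6, 11²≡27, 12²≡3, 13²≡28, 14²≡8, 15²≡37, 16²≡21, 17²≡7, 18²≡42, 19²≡32, 20²≡24, 21²≡18, 22²≡14, 23²≡12 (mod 47).
So the quadratic residues mod 47 are {1, 2, 3, 4, 6, 7, 8, 9, 12, 14, 16, 17, 18, 21, 24, 25, 27, 28, 32, 34, 36, 37, 42}.

1 2 3 4 6 7 8 9 12 14 16 17 18 21 24 25 27 28 32 34 36 37 42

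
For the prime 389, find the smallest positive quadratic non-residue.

2

(2/389) = −1, so 2 is the smallest positive non-residue mod 389.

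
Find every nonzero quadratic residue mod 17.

1 2 4 8 9 13 15 16

Square k = 1,…,8 (k and 17−k give the same square):
1²=1, 2²=4, 3²=9, 4²=16, 5²≡8, 6²≡2, 7²≡15, 8²≡13 (mod 17).
So the quadratic residues mod 17 are {1, 2, 4, 8, 9, 13, 15, 16}.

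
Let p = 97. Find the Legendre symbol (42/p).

Euler's criterion: (42/97) ≡ 42^48 (mod 97).
42^2 ≡ 18 (mod 97)
42^4 ≡ 33 (mod 97)
42^8 ≡ 22 (mod 97)
42^16 ≡ 96 (mod 97)
42^32 ≡ 1 (mod 97)
42^48 = 42^(32+16) ≡ 96 (mod 97).
Result is 96 ≡ −1, so (42/97) = −1.

-1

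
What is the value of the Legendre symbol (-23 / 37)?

-1

Euler's criterion: (-23/37) ≡ 14^18 (mod 37).
14^2 ≡ 11 (mod 37)
14^4 ≡ 10 (mod 37)
14^8 ≡ 26 (mod 37)
14^16 ≡ 10 (mod 37)
14^18 = 14^(16+2) ≡ 36 (mod 37).
Result is 36 ≡ −1, so (-23/37) = −1.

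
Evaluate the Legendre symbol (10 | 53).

Pull out 2: since 53 ≡ 5 (mod 8), (2/53) = -1.
Reciprocity: 5 ≡ 1 and 53 ≡ 1 (mod 4), so (5/53) = +(53/5).
Reduce top mod 5: now compute (3/5).
Reciprocity: 3 ≡ 3 and 5 ≡ 1 (mod 4), so (3/5) = +(5/3).
Reduce top mod 3: now compute (2/3).
Pull out 2: since 3 ≡ 3 (mod 8), (2/3) = -1.
Reached (1/3) = 1. Collecting the sign flips along the way, the symbol is +1.

1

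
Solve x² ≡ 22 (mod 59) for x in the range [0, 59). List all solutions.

Since 59 ≡ 3 (mod 4), a square root of 22 is 22^((59+1)/4) = 22^15 mod 59.
Repeated squaring: 22^2≡12, 22^4≡26, 22^8≡27 (mod 59).
22^15 = 22^(8+4+2+1) ≡ 9 (mod 59).
Check: 9² = 81 ≡ 22 (mod 59). The two roots are 9 and 50.

9, 50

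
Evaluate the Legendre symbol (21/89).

Reciprocity: 21 ≡ 1 and 89 ≡ 1 (mod 4), so (21/89) = +(89/21).
Reduce top mod 21: now compute (5/21).
Reciprocity: 5 ≡ 1 and 21 ≡ 1 (mod 4), so (5/21) = +(21/5).
Reduce top mod 5: now compute (1/5).
Reached (1/5) = 1. Collecting the sign flips along the way, the symbol is +1.

1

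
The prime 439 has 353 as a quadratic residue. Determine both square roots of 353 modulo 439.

180, 259

Since 439 ≡ 3 (mod 4), a square root of 353 is 353^((439+1)/4) = 353^110 mod 439.
Repeated squaring: 353^2≡372, 353^4≡99, 353^8≡143, 353^16≡255, 353^32≡53, 353^64≡175 (mod 439).
353^110 = 353^(64+32+8+4+2) ≡ 180 (mod 439).
Check: 180² = 32400 ≡ 353 (mod 439). The two roots are 180 and 259.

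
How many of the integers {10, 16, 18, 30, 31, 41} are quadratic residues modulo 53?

2

(10/53) = +1 → QR.
(16/53) = +1 → QR.
(18/53) = -1 → non-residue.
(30/53) = -1 → non-residue.
(31/53) = -1 → non-residue.
(41/53) = -1 → non-residue.
Total quadratic residues among the 6: 2.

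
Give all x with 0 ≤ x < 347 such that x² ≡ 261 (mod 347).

Since 347 ≡ 3 (mod 4), a square root of 261 is 261^((347+1)/4) = 261^87 mod 347.
Repeated squaring: 261^2≡109, 261^4≡83, 261^8≡296, 261^16≡172, 261^32≡89, 261^64≡287 (mod 347).
261^87 = 261^(64+16+4+2+1) ≡ 126 (mod 347).
Check: 126² = 15876 ≡ 261 (mod 347). The two roots are 126 and 221.

126, 221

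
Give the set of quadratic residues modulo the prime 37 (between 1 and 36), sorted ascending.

Square k = 1,…,18 (k and 37−k give the same square):
1²=1, 2²=4, 3²=9, 4²=16, 5²=25, 6²=36, 7²≡12, 8²≡27, 9²≡7, 10²≡26, 11²≡10, 12²≡33, 13²≡21, 14²≡11, 15²≡3, 16²≡34, 17²≡30, 18²≡28 (mod 37).
So the quadratic residues mod 37 are {1, 3, 4, 7, 9, 10, 11, 12, 16, 21, 25, 26, 27, 28, 30, 33, 34, 36}.

1,3,4,7,9,10,11,12,16,21,25,26,27,28,30,33,34,36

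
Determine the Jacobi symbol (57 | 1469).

-1

Reciprocity: 57 ≡ 1 and 1469 ≡ 1 (mod 4), so (57/1469) = +(1469/57).
Reduce top mod 57: now compute (44/57).
Pull out 2^2: since 57 ≡ 1 (mod 8), (2/57) = +1, so (2/57)^2 = +1.
Reciprocity: 11 ≡ 3 and 57 ≡ 1 (mod 4), so (11/57) = +(57/11).
Reduce top mod 11: now compute (2/11).
Pull out 2: since 11 ≡ 3 (mod 8), (2/11) = -1.
Reached (1/11) = 1. Collecting the sign flips along the way, the symbol is -1.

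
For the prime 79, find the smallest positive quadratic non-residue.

3

(2/79) = +1, so 2 is a residue.
(3/79) = −1, so 3 is the smallest positive non-residue mod 79.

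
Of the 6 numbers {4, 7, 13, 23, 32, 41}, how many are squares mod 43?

(4/43) = +1 → QR.
(7/43) = -1 → non-residue.
(13/43) = +1 → QR.
(23/43) = +1 → QR.
(32/43) = -1 → non-residue.
(41/43) = +1 → QR.
Total quadratic residues among the 6: 4.

4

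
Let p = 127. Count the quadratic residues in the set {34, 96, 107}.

2

(34/127) = +1 → QR.
(96/127) = -1 → non-residue.
(107/127) = +1 → QR.
Total quadratic residues among the 3: 2.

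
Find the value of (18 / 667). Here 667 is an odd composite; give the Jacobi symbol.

Pull out 2: since 667 ≡ 3 (mod 8), (2/667) = -1.
Reciprocity: 9 ≡ 1 and 667 ≡ 3 (mod 4), so (9/667) = +(667/9).
Reduce top mod 9: now compute (1/9).
Reached (1/9) = 1. Collecting the sign flips along the way, the symbol is -1.

-1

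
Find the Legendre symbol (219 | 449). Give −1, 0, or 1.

1

Reciprocity: 219 ≡ 3 and 449 ≡ 1 (mod 4), so (219/449) = +(449/219).
Reduce top mod 219: now compute (11/219).
Reciprocity: 11 ≡ 3 and 219 ≡ 3 (mod 4), so (11/219) = −(219/11).
Reduce top mod 11: now compute (10/11).
Pull out 2: since 11 ≡ 3 (mod 8), (2/11) = -1.
Reciprocity: 5 ≡ 1 and 11 ≡ 3 (mod 4), so (5/11) = +(11/5).
Reduce top mod 5: now compute (1/5).
Reached (1/5) = 1. Collecting the sign flips along the way, the symbol is +1.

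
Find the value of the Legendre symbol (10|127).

Pull out 2: since 127 ≡ 7 (mod 8), (2/127) = +1.
Reciprocity: 5 ≡ 1 and 127 ≡ 3 (mod 4), so (5/127) = +(127/5).
Reduce top mod 5: now compute (2/5).
Pull out 2: since 5 ≡ 5 (mod 8), (2/5) = -1.
Reached (1/5) = 1. Collecting the sign flips along the way, the symbol is -1.

-1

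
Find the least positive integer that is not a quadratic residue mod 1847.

5

(2/1847) = +1, so 2 is a residue.
(3/1847) = +1, so 3 is a residue.
(4/1847) = +1, so 4 is a residue.
(5/1847) = −1, so 5 is the smallest positive non-residue mod 1847.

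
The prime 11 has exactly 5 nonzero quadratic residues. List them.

1, 3, 4, 5, 9

Square k = 1,…,5 (k and 11−k give the same square):
1²=1, 2²=4, 3²=9, 4²≡5, 5²≡3 (mod 11).
So the quadratic residues mod 11 are {1, 3, 4, 5, 9}.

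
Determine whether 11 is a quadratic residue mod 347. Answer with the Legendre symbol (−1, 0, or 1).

Euler's criterion: (11/347) ≡ 11^173 (mod 347).
11^2 ≡ 121 (mod 347)
11^4 ≡ 67 (mod 347)
11^8 ≡ 325 (mod 347)
11^16 ≡ 137 (mod 347)
11^32 ≡ 31 (mod 347)
11^64 ≡ 267 (mod 347)
11^128 ≡ 154 (mod 347)
11^173 = 11^(128+32+8+4+1) ≡ 1 (mod 347).
Result is 1, so (11/347) = 1.

1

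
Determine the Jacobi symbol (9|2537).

Reciprocity: 9 ≡ 1 and 2537 ≡ 1 (mod 4), so (9/2537) = +(2537/9).
Reduce top mod 9: now compute (8/9).
Pull out 2^3: since 9 ≡ 1 (mod 8), (2/9) = +1, so (2/9)^3 = +1.
Reached (1/9) = 1. Collecting the sign flips along the way, the symbol is +1.

1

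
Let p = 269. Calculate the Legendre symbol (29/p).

Reciprocity: 29 ≡ 1 and 269 ≡ 1 (mod 4), so (29/269) = +(269/29).
Reduce top mod 29: now compute (8/29).
Pull out 2^3: since 29 ≡ 5 (mod 8), (2/29) = -1, so (2/29)^3 = -1.
Reached (1/29) = 1. Collecting the sign flips along the way, the symbol is -1.

-1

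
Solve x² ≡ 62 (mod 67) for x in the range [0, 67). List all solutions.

14, 53

Since 67 ≡ 3 (mod 4), a square root of 62 is 62^((67+1)/4) = 62^17 mod 67.
Repeated squaring: 62^2≡25, 62^4≡22, 62^8≡15, 62^16≡24 (mod 67).
62^17 = 62^(16+1) ≡ 14 (mod 67).
Check: 14² = 196 ≡ 62 (mod 67). The two roots are 14 and 53.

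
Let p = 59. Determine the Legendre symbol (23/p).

-1

Reciprocity: 23 ≡ 3 and 59 ≡ 3 (mod 4), so (23/59) = −(59/23).
Reduce top mod 23: now compute (13/23).
Reciprocity: 13 ≡ 1 and 23 ≡ 3 (mod 4), so (13/23) = +(23/13).
Reduce top mod 13: now compute (10/13).
Pull out 2: since 13 ≡ 5 (mod 8), (2/13) = -1.
Reciprocity: 5 ≡ 1 and 13 ≡ 1 (mod 4), so (5/13) = +(13/5).
Reduce top mod 5: now compute (3/5).
Reciprocity: 3 ≡ 3 and 5 ≡ 1 (mod 4), so (3/5) = +(5/3).
Reduce top mod 3: now compute (2/3).
Pull out 2: since 3 ≡ 3 (mod 8), (2/3) = -1.
Reached (1/3) = 1. Collecting the sign flips along the way, the symbol is -1.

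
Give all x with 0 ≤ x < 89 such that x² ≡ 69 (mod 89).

89 ≡ 1 (mod 4), so we find a root by search.
Trying successive values, 43² = 1849 ≡ 69 (mod 89). The other root is 89 − 43 = 46.

43, 46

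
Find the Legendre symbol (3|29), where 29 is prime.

-1

Reciprocity: 3 ≡ 3 and 29 ≡ 1 (mod 4), so (3/29) = +(29/3).
Reduce top mod 3: now compute (2/3).
Pull out 2: since 3 ≡ 3 (mod 8), (2/3) = -1.
Reached (1/3) = 1. Collecting the sign flips along the way, the symbol is -1.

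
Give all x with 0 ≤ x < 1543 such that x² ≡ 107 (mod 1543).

Since 1543 ≡ 3 (mod 4), a square root of 107 is 107^((1543+1)/4) = 107^386 mod 1543.
Repeated squaring: 107^2≡648, 107^4≡208, 107^8≡60, 107^16≡514, 107^32≡343, 107^64≡381, 107^128≡119, 107^256≡274 (mod 1543).
107^386 = 107^(256+128+2) ≡ 389 (mod 1543).
Check: 389² = 151321 ≡ 107 (mod 1543). The two roots are 389 and 1154.

389, 1154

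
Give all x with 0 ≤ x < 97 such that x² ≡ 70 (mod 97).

19, 78

97 ≡ 1 (mod 4), so we find a root by search.
Trying successive values, 19² = 361 ≡ 70 (mod 97). The other root is 97 − 19 = 78.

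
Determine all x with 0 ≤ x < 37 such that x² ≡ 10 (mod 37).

11, 26

37 ≡ 1 (mod 4), so we find a root by search.
Trying successive values, 11² = 121 ≡ 10 (mod 37). The other root is 37 − 11 = 26.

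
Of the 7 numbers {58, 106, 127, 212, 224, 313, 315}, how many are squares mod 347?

4

(58/347) = -1 → non-residue.
(106/347) = -1 → non-residue.
(127/347) = +1 → QR.
(212/347) = +1 → QR.
(224/347) = +1 → QR.
(313/347) = -1 → non-residue.
(315/347) = +1 → QR.
Total quadratic residues among the 7: 4.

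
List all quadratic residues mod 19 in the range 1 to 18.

1, 4, 5, 6, 7, 9, 11, 16, 17

Square k = 1,…,9 (k and 19−k give the same square):
1²=1, 2²=4, 3²=9, 4²=16, 5²≡6, 6²≡17, 7²≡11, 8²≡7, 9²≡5 (mod 19).
So the quadratic residues mod 19 are {1, 4, 5, 6, 7, 9, 11, 16, 17}.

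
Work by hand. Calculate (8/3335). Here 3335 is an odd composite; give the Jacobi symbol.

Pull out 2^3: since 3335 ≡ 7 (mod 8), (2/3335) = +1, so (2/3335)^3 = +1.
Reached (1/3335) = 1. Collecting the sign flips along the way, the symbol is +1.

1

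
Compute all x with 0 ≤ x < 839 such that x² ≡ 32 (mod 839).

116, 723

Since 839 ≡ 3 (mod 4), a square root of 32 is 32^((839+1)/4) = 32^210 mod 839.
Repeated squaring: 32^2≡185, 32^4≡665, 32^8≡72, 32^16≡150, 32^32≡686, 32^64≡756, 32^128≡177 (mod 839).
32^210 = 32^(128+64+16+2) ≡ 723 (mod 839).
Check: 723² = 522729 ≡ 32 (mod 839). The two roots are 116 and 723.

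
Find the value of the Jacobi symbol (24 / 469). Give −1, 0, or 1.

-1

Pull out 2^3: since 469 ≡ 5 (mod 8), (2/469) = -1, so (2/469)^3 = -1.
Reciprocity: 3 ≡ 3 and 469 ≡ 1 (mod 4), so (3/469) = +(469/3).
Reduce top mod 3: now compute (1/3).
Reached (1/3) = 1. Collecting the sign flips along the way, the symbol is -1.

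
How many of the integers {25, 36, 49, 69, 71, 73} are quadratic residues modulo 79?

(25/79) = +1 → QR.
(36/79) = +1 → QR.
(49/79) = +1 → QR.
(69/79) = -1 → non-residue.
(71/79) = -1 → non-residue.
(73/79) = +1 → QR.
Total quadratic residues among the 6: 4.

4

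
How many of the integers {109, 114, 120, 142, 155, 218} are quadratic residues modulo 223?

(109/223) = +1 → QR.
(114/223) = -1 → non-residue.
(120/223) = +1 → QR.
(142/223) = -1 → non-residue.
(155/223) = -1 → non-residue.
(218/223) = +1 → QR.
Total quadratic residues among the 6: 3.

3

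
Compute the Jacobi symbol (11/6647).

-1

Reciprocity: 11 ≡ 3 and 6647 ≡ 3 (mod 4), so (11/6647) = −(6647/11).
Reduce top mod 11: now compute (3/11).
Reciprocity: 3 ≡ 3 and 11 ≡ 3 (mod 4), so (3/11) = −(11/3).
Reduce top mod 3: now compute (2/3).
Pull out 2: since 3 ≡ 3 (mod 8), (2/3) = -1.
Reached (1/3) = 1. Collecting the sign flips along the way, the symbol is -1.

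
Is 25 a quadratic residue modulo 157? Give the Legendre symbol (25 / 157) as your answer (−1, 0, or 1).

Euler's criterion: (25/157) ≡ 25^78 (mod 157).
25^2 ≡ 154 (mod 157)
25^4 ≡ 9 (mod 157)
25^8 ≡ 81 (mod 157)
25^16 ≡ 124 (mod 157)
25^32 ≡ 147 (mod 157)
25^64 ≡ 100 (mod 157)
25^78 = 25^(64+8+4+2) ≡ 1 (mod 157).
Result is 1, so (25/157) = 1.

1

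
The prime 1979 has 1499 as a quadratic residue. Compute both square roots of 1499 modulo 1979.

Since 1979 ≡ 3 (mod 4), a square root of 1499 is 1499^((1979+1)/4) = 1499^495 mod 1979.
Repeated squaring: 1499^2≡836, 1499^4≡309, 1499^8≡489, 1499^16≡1641, 1499^32≡1441, 1499^64≡510, 1499^128≡851, 1499^256≡1866 (mod 1979).
1499^495 = 1499^(256+128+64+32+8+4+2+1) ≡ 341 (mod 1979).
Check: 341² = 116281 ≡ 1499 (mod 1979). The two roots are 341 and 1638.

341, 1638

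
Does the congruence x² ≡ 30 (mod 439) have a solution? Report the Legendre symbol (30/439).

Pull out 2: since 439 ≡ 7 (mod 8), (2/439) = +1.
Reciprocity: 15 ≡ 3 and 439 ≡ 3 (mod 4), so (15/439) = −(439/15).
Reduce top mod 15: now compute (4/15).
Pull out 2^2: since 15 ≡ 7 (mod 8), (2/15) = +1, so (2/15)^2 = +1.
Reached (1/15) = 1. Collecting the sign flips along the way, the symbol is -1.

-1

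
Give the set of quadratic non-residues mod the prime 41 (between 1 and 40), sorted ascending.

Square k = 1,…,20 (k and 41−k give the same square):
1²=1, 2²=4, 3²=9, 4²=16, 5²=25, 6²=36, 7²≡8, 8²≡23, 9²≡40, 10²≡18, 11²≡39, 12²≡21, 13²≡5, 14²≡32, 15²≡20, 16²≡10, 17²≡2, 18²≡37, 19²≡33, 20²≡31 (mod 41).
The residues are {1, 2, 4, 5, 8, 9, 10, 16, 18, 20, 21, 23, 25, 31, 32, 33, 36, 37, 39, 40}; the non-residues are the remaining 20 nonzero classes.

3, 6, 7, 11, 12, 13, 14, 15, 17, 19, 22, 24, 26, 27, 28, 29, 30, 34, 35, 38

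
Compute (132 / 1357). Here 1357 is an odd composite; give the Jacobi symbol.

1

Pull out 2^2: since 1357 ≡ 5 (mod 8), (2/1357) = -1, so (2/1357)^2 = +1.
Reciprocity: 33 ≡ 1 and 1357 ≡ 1 (mod 4), so (33/1357) = +(1357/33).
Reduce top mod 33: now compute (4/33).
Pull out 2^2: since 33 ≡ 1 (mod 8), (2/33) = +1, so (2/33)^2 = +1.
Reached (1/33) = 1. Collecting the sign flips along the way, the symbol is +1.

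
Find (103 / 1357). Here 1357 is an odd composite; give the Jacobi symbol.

Reciprocity: 103 ≡ 3 and 1357 ≡ 1 (mod 4), so (103/1357) = +(1357/103).
Reduce top mod 103: now compute (18/103).
Pull out 2: since 103 ≡ 7 (mod 8), (2/103) = +1.
Reciprocity: 9 ≡ 1 and 103 ≡ 3 (mod 4), so (9/103) = +(103/9).
Reduce top mod 9: now compute (4/9).
Pull out 2^2: since 9 ≡ 1 (mod 8), (2/9) = +1, so (2/9)^2 = +1.
Reached (1/9) = 1. Collecting the sign flips along the way, the symbol is +1.

1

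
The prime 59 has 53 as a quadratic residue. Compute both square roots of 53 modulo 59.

17, 42

Since 59 ≡ 3 (mod 4), a square root of 53 is 53^((59+1)/4) = 53^15 mod 59.
Repeated squaring: 53^2≡36, 53^4≡57, 53^8≡4 (mod 59).
53^15 = 53^(8+4+2+1) ≡ 17 (mod 59).
Check: 17² = 289 ≡ 53 (mod 59). The two roots are 17 and 42.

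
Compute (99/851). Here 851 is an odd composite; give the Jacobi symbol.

-1

Reciprocity: 99 ≡ 3 and 851 ≡ 3 (mod 4), so (99/851) = −(851/99).
Reduce top mod 99: now compute (59/99).
Reciprocity: 59 ≡ 3 and 99 ≡ 3 (mod 4), so (59/99) = −(99/59).
Reduce top mod 59: now compute (40/59).
Pull out 2^3: since 59 ≡ 3 (mod 8), (2/59) = -1, so (2/59)^3 = -1.
Reciprocity: 5 ≡ 1 and 59 ≡ 3 (mod 4), so (5/59) = +(59/5).
Reduce top mod 5: now compute (4/5).
Pull out 2^2: since 5 ≡ 5 (mod 8), (2/5) = -1, so (2/5)^2 = +1.
Reached (1/5) = 1. Collecting the sign flips along the way, the symbol is -1.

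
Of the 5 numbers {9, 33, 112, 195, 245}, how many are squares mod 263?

2

(9/263) = +1 → QR.
(33/263) = +1 → QR.
(112/263) = -1 → non-residue.
(195/263) = -1 → non-residue.
(245/263) = -1 → non-residue.
Total quadratic residues among the 5: 2.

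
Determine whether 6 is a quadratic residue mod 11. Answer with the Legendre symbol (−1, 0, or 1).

Euler's criterion: (6/11) ≡ 6^5 (mod 11).
6^2 ≡ 3 (mod 11)
6^4 ≡ 9 (mod 11)
6^5 = 6^(4+1) ≡ 10 (mod 11).
Result is 10 ≡ −1, so (6/11) = −1.

-1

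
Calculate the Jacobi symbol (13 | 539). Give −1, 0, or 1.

Reciprocity: 13 ≡ 1 and 539 ≡ 3 (mod 4), so (13/539) = +(539/13).
Reduce top mod 13: now compute (6/13).
Pull out 2: since 13 ≡ 5 (mod 8), (2/13) = -1.
Reciprocity: 3 ≡ 3 and 13 ≡ 1 (mod 4), so (3/13) = +(13/3).
Reduce top mod 3: now compute (1/3).
Reached (1/3) = 1. Collecting the sign flips along the way, the symbol is -1.

-1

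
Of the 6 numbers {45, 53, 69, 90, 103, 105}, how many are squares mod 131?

3

(45/131) = +1 → QR.
(53/131) = +1 → QR.
(69/131) = -1 → non-residue.
(90/131) = -1 → non-residue.
(103/131) = -1 → non-residue.
(105/131) = +1 → QR.
Total quadratic residues among the 6: 3.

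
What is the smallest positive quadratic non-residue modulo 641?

(2/641) = +1, so 2 is a residue.
(3/641) = −1, so 3 is the smallest positive non-residue mod 641.

3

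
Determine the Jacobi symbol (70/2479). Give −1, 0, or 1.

-1

Pull out 2: since 2479 ≡ 7 (mod 8), (2/2479) = +1.
Reciprocity: 35 ≡ 3 and 2479 ≡ 3 (mod 4), so (35/2479) = −(2479/35).
Reduce top mod 35: now compute (29/35).
Reciprocity: 29 ≡ 1 and 35 ≡ 3 (mod 4), so (29/35) = +(35/29).
Reduce top mod 29: now compute (6/29).
Pull out 2: since 29 ≡ 5 (mod 8), (2/29) = -1.
Reciprocity: 3 ≡ 3 and 29 ≡ 1 (mod 4), so (3/29) = +(29/3).
Reduce top mod 3: now compute (2/3).
Pull out 2: since 3 ≡ 3 (mod 8), (2/3) = -1.
Reached (1/3) = 1. Collecting the sign flips along the way, the symbol is -1.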